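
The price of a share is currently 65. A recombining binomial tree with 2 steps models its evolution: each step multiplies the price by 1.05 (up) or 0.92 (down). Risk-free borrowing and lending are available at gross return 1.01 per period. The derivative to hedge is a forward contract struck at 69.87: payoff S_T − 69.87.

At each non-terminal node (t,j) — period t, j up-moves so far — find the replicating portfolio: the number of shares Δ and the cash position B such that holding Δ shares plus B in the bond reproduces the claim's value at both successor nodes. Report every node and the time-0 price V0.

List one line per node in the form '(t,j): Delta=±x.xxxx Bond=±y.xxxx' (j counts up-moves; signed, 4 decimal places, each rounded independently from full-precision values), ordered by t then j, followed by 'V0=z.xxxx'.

(0,0): Delta=1.0000 Bond=-68.4933
(1,0): Delta=1.0000 Bond=-69.1782
(1,1): Delta=1.0000 Bond=-69.1782
V0=-3.4933

Risk-neutral probability p* = (R−d)/(u−d) = (1.01−0.92)/(1.05−0.92) = 0.6923.
Payoff layer (t=2): V(2,0)=-14.8540, V(2,1)=-7.0800, V(2,2)=1.7925
  t=1,j=0: stock 59.8000 → up 62.7900 (V=-7.0800), down 55.0160 (V=-14.8540). Price -9.3782; hedge Δ=1.0000, bond B=-69.1782.
  t=1,j=1: stock 68.2500 → up 71.6625 (V=1.7925), down 62.7900 (V=-7.0800). Price -0.9282; hedge Δ=1.0000, bond B=-69.1782.
  t=0,j=0: stock 65.0000 → up 68.2500 (V=-0.9282), down 59.8000 (V=-9.3782). Price -3.4933; hedge Δ=1.0000, bond B=-68.4933.
The time-0 hedge costs -3.4933, which is the no-arbitrage price.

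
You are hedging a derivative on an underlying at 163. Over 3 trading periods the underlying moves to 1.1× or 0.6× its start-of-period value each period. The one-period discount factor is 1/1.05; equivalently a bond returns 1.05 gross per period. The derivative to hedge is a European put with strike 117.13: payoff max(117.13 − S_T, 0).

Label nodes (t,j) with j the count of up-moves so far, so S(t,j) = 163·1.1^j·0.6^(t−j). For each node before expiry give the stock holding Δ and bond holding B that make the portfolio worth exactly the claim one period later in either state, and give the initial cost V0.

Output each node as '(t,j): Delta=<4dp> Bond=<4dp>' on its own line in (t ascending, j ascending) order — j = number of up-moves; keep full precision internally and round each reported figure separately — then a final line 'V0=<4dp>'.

The replicating-portfolio and risk-neutral prices coincide; use p* = (1.05−0.6)/(1.1−0.6) = 0.9000 for the latter.
Terminal payoffs: V(3,0)=81.9220, V(3,1)=52.5820, V(3,2)=0.0000, V(3,3)=0.0000
(2,0): S=58.6800. Δ = (V_up−V_dn)/(S_up−S_dn) = (52.5820−81.9220)/(64.5480−35.2080) = -1.0000. V = [p*·52.5820 + (1−p*)·81.9220]/1.05 = 52.8724. B = V − Δ·S = 111.5524.
(2,1): S=107.5800. Δ = (V_up−V_dn)/(S_up−S_dn) = (0.0000−52.5820)/(118.3380−64.5480) = -0.9775. V = [p*·0.0000 + (1−p*)·52.5820]/1.05 = 5.0078. B = V − Δ·S = 110.1718.
(2,2): S=197.2300. Δ = (V_up−V_dn)/(S_up−S_dn) = (0.0000−0.0000)/(216.9530−118.3380) = 0.0000. V = [p*·0.0000 + (1−p*)·0.0000]/1.05 = 0.0000. B = V − Δ·S = 0.0000.
(1,0): S=97.8000. Δ = (V_up−V_dn)/(S_up−S_dn) = (5.0078−52.8724)/(107.5800−58.6800) = -0.9788. V = [p*·5.0078 + (1−p*)·52.8724]/1.05 = 9.3279. B = V − Δ·S = 105.0570.
(1,1): S=179.3000. Δ = (V_up−V_dn)/(S_up−S_dn) = (0.0000−5.0078)/(197.2300−107.5800) = -0.0559. V = [p*·0.0000 + (1−p*)·5.0078]/1.05 = 0.4769. B = V − Δ·S = 10.4926.
(0,0): S=163.0000. Δ = (V_up−V_dn)/(S_up−S_dn) = (0.4769−9.3279)/(179.3000−97.8000) = -0.1086. V = [p*·0.4769 + (1−p*)·9.3279]/1.05 = 1.2972. B = V − Δ·S = 18.9990.
Root portfolio cost Δ·163+B reproduces V0=1.2972.

(0,0): Delta=-0.1086 Bond=18.9990
(1,0): Delta=-0.9788 Bond=105.0570
(1,1): Delta=-0.0559 Bond=10.4926
(2,0): Delta=-1.0000 Bond=111.5524
(2,1): Delta=-0.9775 Bond=110.1718
(2,2): Delta=0.0000 Bond=0.0000
V0=1.2972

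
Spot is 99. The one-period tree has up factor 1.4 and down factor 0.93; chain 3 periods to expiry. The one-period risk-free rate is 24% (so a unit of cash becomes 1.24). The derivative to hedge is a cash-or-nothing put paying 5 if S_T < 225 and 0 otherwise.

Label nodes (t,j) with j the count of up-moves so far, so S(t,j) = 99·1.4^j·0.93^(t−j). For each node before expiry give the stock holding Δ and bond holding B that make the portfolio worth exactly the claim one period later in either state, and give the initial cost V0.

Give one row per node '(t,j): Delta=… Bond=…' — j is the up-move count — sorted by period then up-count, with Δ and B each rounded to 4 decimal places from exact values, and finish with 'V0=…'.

The replicating-portfolio and risk-neutral prices coincide; use p* = (1.24−0.93)/(1.4−0.93) = 0.6596 for the latter.
Payoff layer (t=3): V(3,0)=5.0000, V(3,1)=5.0000, V(3,2)=5.0000, V(3,3)=0.0000
Node (2,0) S=85.6251: V=(p*·5.0000+(1−p*)·5.0000)/1.24=4.0323; Δ=(5.0000−5.0000)/(119.8751−79.6313)=0.0000; B=V−Δ·S=4.0323
Node (2,1) S=128.8980: V=(p*·5.0000+(1−p*)·5.0000)/1.24=4.0323; Δ=(5.0000−5.0000)/(180.4572−119.8751)=0.0000; B=V−Δ·S=4.0323
Node (2,2) S=194.0400: V=(p*·0.0000+(1−p*)·5.0000)/1.24=1.3727; Δ=(0.0000−5.0000)/(271.6560−180.4572)=-0.0548; B=V−Δ·S=12.0110
Node (1,0) S=92.0700: V=(p*·4.0323+(1−p*)·4.0323)/1.24=3.2518; Δ=(4.0323−4.0323)/(128.8980−85.6251)=0.0000; B=V−Δ·S=3.2518
Node (1,1) S=138.6000: V=(p*·1.3727+(1−p*)·4.0323)/1.24=1.8372; Δ=(1.3727−4.0323)/(194.0400−128.8980)=-0.0408; B=V−Δ·S=7.4958
Node (0,0) S=99.0000: V=(p*·1.8372+(1−p*)·3.2518)/1.24=1.8700; Δ=(1.8372−3.2518)/(138.6000−92.0700)=-0.0304; B=V−Δ·S=4.8799
Each (Δ,B) replicates both successor values, so the strategy is self-financing and V0 is arbitrage-free.

(0,0): Delta=-0.0304 Bond=4.8799
(1,0): Delta=0.0000 Bond=3.2518
(1,1): Delta=-0.0408 Bond=7.4958
(2,0): Delta=0.0000 Bond=4.0323
(2,1): Delta=0.0000 Bond=4.0323
(2,2): Delta=-0.0548 Bond=12.0110
V0=1.8700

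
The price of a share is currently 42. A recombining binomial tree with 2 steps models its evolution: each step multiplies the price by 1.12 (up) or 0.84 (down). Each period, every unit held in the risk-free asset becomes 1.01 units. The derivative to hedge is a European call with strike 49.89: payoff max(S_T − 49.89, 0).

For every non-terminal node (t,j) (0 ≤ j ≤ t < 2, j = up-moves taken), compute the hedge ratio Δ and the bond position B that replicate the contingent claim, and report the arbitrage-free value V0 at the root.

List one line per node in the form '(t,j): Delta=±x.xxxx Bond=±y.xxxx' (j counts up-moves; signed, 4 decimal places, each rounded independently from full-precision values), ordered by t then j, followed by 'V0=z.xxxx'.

(0,0): Delta=0.1429 Bond=-4.9902
(1,0): Delta=0.0000 Bond=0.0000
(1,1): Delta=0.2122 Bond=-8.3014
V0=1.0099

The replicating-portfolio and risk-neutral prices coincide; use p* = (1.01−0.84)/(1.12−0.84) = 0.6071 for the latter.
At expiry t=2: V(2,0)=0.0000, V(2,1)=0.0000, V(2,2)=2.7948
(1,0): S=35.2800. Δ = (V_up−V_dn)/(S_up−S_dn) = (0.0000−0.0000)/(39.5136−29.6352) = 0.0000. V = [p*·0.0000 + (1−p*)·0.0000]/1.01 = 0.0000. B = V − Δ·S = 0.0000.
(1,1): S=47.0400. Δ = (V_up−V_dn)/(S_up−S_dn) = (2.7948−0.0000)/(52.6848−39.5136) = 0.2122. V = [p*·2.7948 + (1−p*)·0.0000]/1.01 = 1.6800. B = V − Δ·S = -8.3014.
(0,0): S=42.0000. Δ = (V_up−V_dn)/(S_up−S_dn) = (1.6800−0.0000)/(47.0400−35.2800) = 0.1429. V = [p*·1.6800 + (1−p*)·0.0000]/1.01 = 1.0099. B = V − Δ·S = -4.9902.
Check: Δ(0,0)·S0 + B(0,0) = 1.0099 = V0.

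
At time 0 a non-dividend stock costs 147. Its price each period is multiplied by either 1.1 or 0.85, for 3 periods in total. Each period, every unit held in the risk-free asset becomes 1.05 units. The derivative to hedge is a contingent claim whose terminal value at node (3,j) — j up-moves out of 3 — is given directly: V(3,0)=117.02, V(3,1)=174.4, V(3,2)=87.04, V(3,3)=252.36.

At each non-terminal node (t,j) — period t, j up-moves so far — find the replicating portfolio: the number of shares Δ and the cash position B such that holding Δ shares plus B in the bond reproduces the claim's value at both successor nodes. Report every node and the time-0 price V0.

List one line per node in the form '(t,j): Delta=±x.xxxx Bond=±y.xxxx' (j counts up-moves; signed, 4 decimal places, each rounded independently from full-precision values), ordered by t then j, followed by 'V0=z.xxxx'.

Since d<R<u, set p* = (R−d)/(u−d) = 0.8000; price each node as the discounted p*-expectation of its children.
Payoff layer (t=3): V(3,0)=117.0200, V(3,1)=174.4000, V(3,2)=87.0400, V(3,3)=252.3600
Node (2,0) S=106.2075: V=(p*·174.4000+(1−p*)·117.0200)/1.05=155.1657; Δ=(174.4000−117.0200)/(116.8282−90.2764)=2.1611; B=V−Δ·S=-74.3543
Node (2,1) S=137.4450: V=(p*·87.0400+(1−p*)·174.4000)/1.05=99.5352; Δ=(87.0400−174.4000)/(151.1895−116.8283)=-2.5424; B=V−Δ·S=448.9752
Node (2,2) S=177.8700: V=(p*·252.3600+(1−p*)·87.0400)/1.05=208.8533; Δ=(252.3600−87.0400)/(195.6570−151.1895)=3.7178; B=V−Δ·S=-452.4267
Node (1,0) S=124.9500: V=(p*·99.5352+(1−p*)·155.1657)/1.05=105.3917; Δ=(99.5352−155.1657)/(137.4450−106.2075)=-1.7809; B=V−Δ·S=327.9137
Node (1,1) S=161.7000: V=(p*·208.8533+(1−p*)·99.5352)/1.05=178.0854; Δ=(208.8533−99.5352)/(177.8700−137.4450)=2.7042; B=V−Δ·S=-259.1869
Node (0,0) S=147.0000: V=(p*·178.0854+(1−p*)·105.3917)/1.05=155.7588; Δ=(178.0854−105.3917)/(161.7000−124.9500)=1.9781; B=V−Δ·S=-135.0160
Each (Δ,B) replicates both successor values, so the strategy is self-financing and V0 is arbitrage-free.

(0,0): Delta=1.9781 Bond=-135.0160
(1,0): Delta=-1.7809 Bond=327.9137
(1,1): Delta=2.7042 Bond=-259.1869
(2,0): Delta=2.1611 Bond=-74.3543
(2,1): Delta=-2.5424 Bond=448.9752
(2,2): Delta=3.7178 Bond=-452.4267
V0=155.7588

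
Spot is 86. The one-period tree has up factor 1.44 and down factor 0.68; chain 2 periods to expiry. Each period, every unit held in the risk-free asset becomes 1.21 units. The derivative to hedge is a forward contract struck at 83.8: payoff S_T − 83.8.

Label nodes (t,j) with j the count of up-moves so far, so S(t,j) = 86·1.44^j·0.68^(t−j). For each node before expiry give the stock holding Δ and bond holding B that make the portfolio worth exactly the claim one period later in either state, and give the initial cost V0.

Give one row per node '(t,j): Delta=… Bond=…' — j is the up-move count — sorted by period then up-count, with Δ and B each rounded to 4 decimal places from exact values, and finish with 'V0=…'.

(0,0): Delta=1.0000 Bond=-57.2365
(1,0): Delta=1.0000 Bond=-69.2562
(1,1): Delta=1.0000 Bond=-69.2562
V0=28.7635

No-arbitrage ⇒ martingale measure with p* = (R−d)/(u−d) = 0.6974.
At expiry t=2: V(2,0)=-44.0336, V(2,1)=0.4112, V(2,2)=94.5296
(1,0): S=58.4800. Δ = (V_up−V_dn)/(S_up−S_dn) = (0.4112−-44.0336)/(84.2112−39.7664) = 1.0000. V = [p*·0.4112 + (1−p*)·-44.0336]/1.21 = -10.7762. B = V − Δ·S = -69.2562.
(1,1): S=123.8400. Δ = (V_up−V_dn)/(S_up−S_dn) = (94.5296−0.4112)/(178.3296−84.2112) = 1.0000. V = [p*·94.5296 + (1−p*)·0.4112]/1.21 = 54.5838. B = V − Δ·S = -69.2562.
(0,0): S=86.0000. Δ = (V_up−V_dn)/(S_up−S_dn) = (54.5838−-10.7762)/(123.8400−58.4800) = 1.0000. V = [p*·54.5838 + (1−p*)·-10.7762]/1.21 = 28.7635. B = V − Δ·S = -57.2365.
Check: Δ(0,0)·S0 + B(0,0) = 28.7635 = V0.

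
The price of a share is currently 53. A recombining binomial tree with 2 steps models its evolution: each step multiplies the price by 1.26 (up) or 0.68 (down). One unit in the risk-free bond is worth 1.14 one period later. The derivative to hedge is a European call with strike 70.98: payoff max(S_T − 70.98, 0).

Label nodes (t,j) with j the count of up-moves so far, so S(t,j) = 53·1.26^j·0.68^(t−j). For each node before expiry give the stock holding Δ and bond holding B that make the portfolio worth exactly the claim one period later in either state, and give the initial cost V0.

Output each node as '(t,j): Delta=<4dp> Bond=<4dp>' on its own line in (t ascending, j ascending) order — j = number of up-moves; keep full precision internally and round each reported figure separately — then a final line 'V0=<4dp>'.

Since d<R<u, set p* = (R−d)/(u−d) = 0.7931; price each node as the discounted p*-expectation of its children.
At expiry t=2: V(2,0)=0.0000, V(2,1)=0.0000, V(2,2)=13.1628
Node (1,0) S=36.0400: V=(p*·0.0000+(1−p*)·0.0000)/1.14=0.0000; Δ=(0.0000−0.0000)/(45.4104−24.5072)=0.0000; B=V−Δ·S=0.0000
Node (1,1) S=66.7800: V=(p*·13.1628+(1−p*)·0.0000)/1.14=9.1574; Δ=(13.1628−0.0000)/(84.1428−45.4104)=0.3398; B=V−Δ·S=-13.5371
Node (0,0) S=53.0000: V=(p*·9.1574+(1−p*)·0.0000)/1.14=6.3709; Δ=(9.1574−0.0000)/(66.7800−36.0400)=0.2979; B=V−Δ·S=-9.4178
The time-0 hedge costs 6.3709, which is the no-arbitrage price.

(0,0): Delta=0.2979 Bond=-9.4178
(1,0): Delta=0.0000 Bond=0.0000
(1,1): Delta=0.3398 Bond=-13.5371
V0=6.3709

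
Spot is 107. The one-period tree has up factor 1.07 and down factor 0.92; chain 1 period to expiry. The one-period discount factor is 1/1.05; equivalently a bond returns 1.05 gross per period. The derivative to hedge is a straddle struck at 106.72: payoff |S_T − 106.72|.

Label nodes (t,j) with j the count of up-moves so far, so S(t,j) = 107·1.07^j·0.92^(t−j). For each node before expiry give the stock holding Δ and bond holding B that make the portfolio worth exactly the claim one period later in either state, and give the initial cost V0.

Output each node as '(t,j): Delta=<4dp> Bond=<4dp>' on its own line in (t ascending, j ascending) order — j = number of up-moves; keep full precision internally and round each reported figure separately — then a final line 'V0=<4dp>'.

The replicating-portfolio and risk-neutral prices coincide; use p* = (1.05−0.92)/(1.07−0.92) = 0.8667 for the latter.
Terminal payoffs: V(1,0)=8.2800, V(1,1)=7.7700
Node (0,0) S=107.0000: V=(p*·7.7700+(1−p*)·8.2800)/1.05=7.4648; Δ=(7.7700−8.2800)/(114.4900−98.4400)=-0.0318; B=V−Δ·S=10.8648
The time-0 hedge costs 7.4648, which is the no-arbitrage price.

(0,0): Delta=-0.0318 Bond=10.8648
V0=7.4648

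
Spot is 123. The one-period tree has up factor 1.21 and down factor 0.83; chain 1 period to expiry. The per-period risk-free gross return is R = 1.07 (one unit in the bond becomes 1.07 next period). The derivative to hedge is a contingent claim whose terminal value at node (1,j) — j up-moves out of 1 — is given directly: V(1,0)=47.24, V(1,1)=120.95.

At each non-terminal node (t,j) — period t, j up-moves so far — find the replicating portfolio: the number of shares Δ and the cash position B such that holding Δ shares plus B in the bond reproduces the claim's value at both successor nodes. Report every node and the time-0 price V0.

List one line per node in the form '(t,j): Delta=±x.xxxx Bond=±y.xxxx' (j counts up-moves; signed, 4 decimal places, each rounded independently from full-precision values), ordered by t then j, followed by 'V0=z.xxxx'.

(0,0): Delta=1.5770 Bond=-106.3160
V0=87.6576

Risk-neutral probability p* = (R−d)/(u−d) = (1.07−0.83)/(1.21−0.83) = 0.6316.
Payoff layer (t=1): V(1,0)=47.2400, V(1,1)=120.9500
(0,0): S=123.0000. Δ = (V_up−V_dn)/(S_up−S_dn) = (120.9500−47.2400)/(148.8300−102.0900) = 1.5770. V = [p*·120.9500 + (1−p*)·47.2400]/1.07 = 87.6576. B = V − Δ·S = -106.3160.
Root portfolio cost Δ·123+B reproduces V0=87.6576.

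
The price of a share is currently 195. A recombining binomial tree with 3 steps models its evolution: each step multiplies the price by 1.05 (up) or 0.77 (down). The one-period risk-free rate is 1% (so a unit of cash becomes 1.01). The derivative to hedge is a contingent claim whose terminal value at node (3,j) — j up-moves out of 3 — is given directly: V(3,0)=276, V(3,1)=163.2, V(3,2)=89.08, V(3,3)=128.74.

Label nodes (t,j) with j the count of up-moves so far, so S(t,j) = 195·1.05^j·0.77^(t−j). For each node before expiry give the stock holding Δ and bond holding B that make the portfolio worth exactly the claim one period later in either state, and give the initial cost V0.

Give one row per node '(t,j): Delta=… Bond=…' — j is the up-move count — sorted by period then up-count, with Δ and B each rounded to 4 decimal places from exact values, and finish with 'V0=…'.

(0,0): Delta=0.1559 Bond=84.6018
(1,0): Delta=-1.8757 Bond=390.4911
(1,1): Delta=0.4042 Bond=34.6073
(2,0): Delta=-3.4845 Bond=580.3960
(2,1): Delta=-1.6790 Bond=363.3960
(2,2): Delta=0.6588 Bond=-19.7871
V0=115.0053

The replicating-portfolio and risk-neutral prices coincide; use p* = (1.01−0.77)/(1.05−0.77) = 0.8571 for the latter.
Payoff layer (t=3): V(3,0)=276.0000, V(3,1)=163.2000, V(3,2)=89.0800, V(3,3)=128.7400
Node (2,0) S=115.6155: V=(p*·163.2000+(1−p*)·276.0000)/1.01=177.5389; Δ=(163.2000−276.0000)/(121.3963−89.0239)=-3.4845; B=V−Δ·S=580.3960
Node (2,1) S=157.6575: V=(p*·89.0800+(1−p*)·163.2000)/1.01=98.6818; Δ=(89.0800−163.2000)/(165.5404−121.3963)=-1.6790; B=V−Δ·S=363.3960
Node (2,2) S=214.9875: V=(p*·128.7400+(1−p*)·89.0800)/1.01=121.8557; Δ=(128.7400−89.0800)/(225.7369−165.5404)=0.6588; B=V−Δ·S=-19.7871
Node (1,0) S=150.1500: V=(p*·98.6818+(1−p*)·177.5389)/1.01=108.8585; Δ=(98.6818−177.5389)/(157.6575−115.6155)=-1.8757; B=V−Δ·S=390.4911
Node (1,1) S=204.7500: V=(p*·121.8557+(1−p*)·98.6818)/1.01=117.3714; Δ=(121.8557−98.6818)/(214.9875−157.6575)=0.4042; B=V−Δ·S=34.6073
Node (0,0) S=195.0000: V=(p*·117.3714+(1−p*)·108.8585)/1.01=115.0053; Δ=(117.3714−108.8585)/(204.7500−150.1500)=0.1559; B=V−Δ·S=84.6018
Each (Δ,B) replicates both successor values, so the strategy is self-financing and V0 is arbitrage-free.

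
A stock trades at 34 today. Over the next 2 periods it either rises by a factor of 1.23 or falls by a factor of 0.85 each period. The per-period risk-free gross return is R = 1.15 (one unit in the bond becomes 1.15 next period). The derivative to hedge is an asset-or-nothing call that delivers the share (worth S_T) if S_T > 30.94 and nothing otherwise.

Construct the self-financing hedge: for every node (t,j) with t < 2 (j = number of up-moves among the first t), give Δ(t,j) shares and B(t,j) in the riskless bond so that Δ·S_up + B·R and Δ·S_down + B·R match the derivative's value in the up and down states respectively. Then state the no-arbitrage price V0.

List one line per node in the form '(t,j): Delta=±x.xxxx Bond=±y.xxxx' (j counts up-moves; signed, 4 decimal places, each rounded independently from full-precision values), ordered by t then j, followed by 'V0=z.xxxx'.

No-arbitrage ⇒ martingale measure with p* = (R−d)/(u−d) = 0.7895.
Terminal payoffs: V(2,0)=0.0000, V(2,1)=35.5470, V(2,2)=51.4386
  t=1,j=0: stock 28.9000 → up 35.5470 (V=35.5470), down 24.5650 (V=0.0000). Price 24.4030; hedge Δ=3.2368, bond B=-69.1418.
  t=1,j=1: stock 41.8200 → up 51.4386 (V=51.4386), down 35.5470 (V=35.5470). Price 41.8200; hedge Δ=1.0000, bond B=0.0000.
  t=0,j=0: stock 34.0000 → up 41.8200 (V=41.8200), down 28.9000 (V=24.4030). Price 33.1767; hedge Δ=1.3481, bond B=-12.6575.
Each (Δ,B) replicates both successor values, so the strategy is self-financing and V0 is arbitrage-free.

(0,0): Delta=1.3481 Bond=-12.6575
(1,0): Delta=3.2368 Bond=-69.1418
(1,1): Delta=1.0000 Bond=0.0000
V0=33.1767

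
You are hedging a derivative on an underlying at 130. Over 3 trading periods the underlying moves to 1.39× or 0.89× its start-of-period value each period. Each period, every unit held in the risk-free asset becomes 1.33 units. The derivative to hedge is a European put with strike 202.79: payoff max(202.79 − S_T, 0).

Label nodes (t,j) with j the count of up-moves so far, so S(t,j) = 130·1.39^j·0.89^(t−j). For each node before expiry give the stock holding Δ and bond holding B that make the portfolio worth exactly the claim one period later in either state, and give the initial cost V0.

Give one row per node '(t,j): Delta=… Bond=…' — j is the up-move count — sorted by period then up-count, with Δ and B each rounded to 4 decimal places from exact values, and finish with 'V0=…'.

(0,0): Delta=-0.1160 Bond=16.1297
(1,0): Delta=-0.7626 Bond=96.2638
(1,1): Delta=-0.0596 Bond=11.2509
(2,0): Delta=-1.0000 Bond=152.4737
(2,1): Delta=-0.7419 Bond=124.6977
(2,2): Delta=0.0000 Bond=0.0000
V0=1.0456

The replicating-portfolio and risk-neutral prices coincide; use p* = (1.33−0.89)/(1.39−0.89) = 0.8800 for the latter.
Payoff layer (t=3): V(3,0)=111.1440, V(3,1)=59.6575, V(3,2)=0.0000, V(3,3)=0.0000
Node (2,0) S=102.9730: V=(p*·59.6575+(1−p*)·111.1440)/1.33=49.5007; Δ=(59.6575−111.1440)/(143.1325−91.6460)=-1.0000; B=V−Δ·S=152.4737
Node (2,1) S=160.8230: V=(p*·0.0000+(1−p*)·59.6575)/1.33=5.3826; Δ=(0.0000−59.6575)/(223.5440−143.1325)=-0.7419; B=V−Δ·S=124.6977
Node (2,2) S=251.1730: V=(p*·0.0000+(1−p*)·0.0000)/1.33=0.0000; Δ=(0.0000−0.0000)/(349.1305−223.5440)=0.0000; B=V−Δ·S=0.0000
Node (1,0) S=115.7000: V=(p*·5.3826+(1−p*)·49.5007)/1.33=8.0277; Δ=(5.3826−49.5007)/(160.8230−102.9730)=-0.7626; B=V−Δ·S=96.2638
Node (1,1) S=180.7000: V=(p*·0.0000+(1−p*)·5.3826)/1.33=0.4857; Δ=(0.0000−5.3826)/(251.1730−160.8230)=-0.0596; B=V−Δ·S=11.2509
Node (0,0) S=130.0000: V=(p*·0.4857+(1−p*)·8.0277)/1.33=1.0456; Δ=(0.4857−8.0277)/(180.7000−115.7000)=-0.1160; B=V−Δ·S=16.1297
Each (Δ,B) replicates both successor values, so the strategy is self-financing and V0 is arbitrage-free.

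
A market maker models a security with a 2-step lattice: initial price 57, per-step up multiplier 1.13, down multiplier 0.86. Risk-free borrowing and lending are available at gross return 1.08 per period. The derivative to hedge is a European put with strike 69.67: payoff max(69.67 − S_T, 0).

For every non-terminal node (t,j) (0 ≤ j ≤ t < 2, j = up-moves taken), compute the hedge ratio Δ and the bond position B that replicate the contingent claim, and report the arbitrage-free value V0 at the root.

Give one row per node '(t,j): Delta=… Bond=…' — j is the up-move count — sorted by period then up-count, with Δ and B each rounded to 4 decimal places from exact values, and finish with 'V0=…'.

(0,0): Delta=-0.8474 Bond=52.8034
(1,0): Delta=-1.0000 Bond=64.5093
(1,1): Delta=-0.8210 Bond=55.3274
V0=4.5029

Risk-neutral probability p* = (R−d)/(u−d) = (1.08−0.86)/(1.13−0.86) = 0.8148.
Terminal payoffs: V(2,0)=27.5128, V(2,1)=14.2774, V(2,2)=0.0000
Node (1,0) S=49.0200: V=(p*·14.2774+(1−p*)·27.5128)/1.08=15.4893; Δ=(14.2774−27.5128)/(55.3926−42.1572)=-1.0000; B=V−Δ·S=64.5093
Node (1,1) S=64.4100: V=(p*·0.0000+(1−p*)·14.2774)/1.08=2.4481; Δ=(0.0000−14.2774)/(72.7833−55.3926)=-0.8210; B=V−Δ·S=55.3274
Node (0,0) S=57.0000: V=(p*·2.4481+(1−p*)·15.4893)/1.08=4.5029; Δ=(2.4481−15.4893)/(64.4100−49.0200)=-0.8474; B=V−Δ·S=52.8034
Each (Δ,B) replicates both successor values, so the strategy is self-financing and V0 is arbitrage-free.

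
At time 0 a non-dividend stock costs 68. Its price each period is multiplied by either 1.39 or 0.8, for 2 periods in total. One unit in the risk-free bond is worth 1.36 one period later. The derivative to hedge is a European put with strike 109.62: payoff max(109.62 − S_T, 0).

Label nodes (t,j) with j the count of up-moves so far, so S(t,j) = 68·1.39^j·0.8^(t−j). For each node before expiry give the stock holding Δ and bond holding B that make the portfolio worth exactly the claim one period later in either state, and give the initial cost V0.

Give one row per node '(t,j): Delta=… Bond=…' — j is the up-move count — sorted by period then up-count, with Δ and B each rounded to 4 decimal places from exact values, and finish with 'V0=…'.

(0,0): Delta=-0.6214 Bond=44.1239
(1,0): Delta=-1.0000 Bond=80.6029
(1,1): Delta=-0.6098 Bond=58.9052
V0=1.8669

Under the risk-neutral measure, an up-move has probability p* = (R−d)/(u−d) = 0.9492 and values discount at R = 1.36.
Payoff layer (t=2): V(2,0)=66.1000, V(2,1)=34.0040, V(2,2)=0.0000
Node (1,0) S=54.4000: V=(p*·34.0040+(1−p*)·66.1000)/1.36=26.2029; Δ=(34.0040−66.1000)/(75.6160−43.5200)=-1.0000; B=V−Δ·S=80.6029
Node (1,1) S=94.5200: V=(p*·0.0000+(1−p*)·34.0040)/1.36=1.2713; Δ=(0.0000−34.0040)/(131.3828−75.6160)=-0.6098; B=V−Δ·S=58.9052
Node (0,0) S=68.0000: V=(p*·1.2713+(1−p*)·26.2029)/1.36=1.8669; Δ=(1.2713−26.2029)/(94.5200−54.4000)=-0.6214; B=V−Δ·S=44.1239
Root portfolio cost Δ·68+B reproduces V0=1.8669.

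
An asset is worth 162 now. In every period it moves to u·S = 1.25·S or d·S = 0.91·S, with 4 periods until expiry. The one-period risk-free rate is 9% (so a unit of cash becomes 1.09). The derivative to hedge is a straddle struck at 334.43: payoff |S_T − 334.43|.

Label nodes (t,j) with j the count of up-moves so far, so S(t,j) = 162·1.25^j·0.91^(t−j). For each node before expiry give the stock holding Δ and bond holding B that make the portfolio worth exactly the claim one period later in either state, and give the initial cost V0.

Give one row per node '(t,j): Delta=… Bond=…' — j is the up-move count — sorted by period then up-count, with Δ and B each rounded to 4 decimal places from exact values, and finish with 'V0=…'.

(0,0): Delta=-0.7459 Bond=202.5509
(1,0): Delta=-1.0000 Bond=258.2413
(1,1): Delta=-0.5815 Bond=187.4820
(2,0): Delta=-1.0000 Bond=281.4830
(2,1): Delta=-1.0000 Bond=281.4830
(2,2): Delta=-0.3106 Bond=135.7975
(3,0): Delta=-1.0000 Bond=306.8165
(3,1): Delta=-1.0000 Bond=306.8165
(3,2): Delta=-1.0000 Bond=306.8165
(3,3): Delta=0.1355 Bond=6.8661
V0=81.7167

The replicating-portfolio and risk-neutral prices coincide; use p* = (1.09−0.91)/(1.25−0.91) = 0.5294 for the latter.
Terminal values V(4,·): V(4,0)=223.3386, V(4,1)=181.8319, V(4,2)=124.8172, V(4,3)=46.5003, V(4,4)=61.0778
Node (3,0) S=122.0785: V=(p*·181.8319+(1−p*)·223.3386)/1.09=184.7380; Δ=(181.8319−223.3386)/(152.5981−111.0914)=-1.0000; B=V−Δ·S=306.8165
Node (3,1) S=167.6903: V=(p*·124.8172+(1−p*)·181.8319)/1.09=139.1263; Δ=(124.8172−181.8319)/(209.6128−152.5981)=-1.0000; B=V−Δ·S=306.8165
Node (3,2) S=230.3438: V=(p*·46.5003+(1−p*)·124.8172)/1.09=76.4728; Δ=(46.5003−124.8172)/(287.9297−209.6128)=-1.0000; B=V−Δ·S=306.8165
Node (3,3) S=316.4062: V=(p*·61.0778+(1−p*)·46.5003)/1.09=49.7411; Δ=(61.0778−46.5003)/(395.5078−287.9297)=0.1355; B=V−Δ·S=6.8661
Node (2,0) S=134.1522: V=(p*·139.1263+(1−p*)·184.7380)/1.09=147.3308; Δ=(139.1263−184.7380)/(167.6903−122.0785)=-1.0000; B=V−Δ·S=281.4830
Node (2,1) S=184.2750: V=(p*·76.4728+(1−p*)·139.1263)/1.09=97.2080; Δ=(76.4728−139.1263)/(230.3438−167.6903)=-1.0000; B=V−Δ·S=281.4830
Node (2,2) S=253.1250: V=(p*·49.7411+(1−p*)·76.4728)/1.09=57.1750; Δ=(49.7411−76.4728)/(316.4062−230.3438)=-0.3106; B=V−Δ·S=135.7975
Node (1,0) S=147.4200: V=(p*·97.2080+(1−p*)·147.3308)/1.09=110.8213; Δ=(97.2080−147.3308)/(184.2750−134.1522)=-1.0000; B=V−Δ·S=258.2413
Node (1,1) S=202.5000: V=(p*·57.1750+(1−p*)·97.2080)/1.09=69.7377; Δ=(57.1750−97.2080)/(253.1250−184.2750)=-0.5815; B=V−Δ·S=187.4820
Node (0,0) S=162.0000: V=(p*·69.7377+(1−p*)·110.8213)/1.09=81.7167; Δ=(69.7377−110.8213)/(202.5000−147.4200)=-0.7459; B=V−Δ·S=202.5509
Check: Δ(0,0)·S0 + B(0,0) = 81.7167 = V0.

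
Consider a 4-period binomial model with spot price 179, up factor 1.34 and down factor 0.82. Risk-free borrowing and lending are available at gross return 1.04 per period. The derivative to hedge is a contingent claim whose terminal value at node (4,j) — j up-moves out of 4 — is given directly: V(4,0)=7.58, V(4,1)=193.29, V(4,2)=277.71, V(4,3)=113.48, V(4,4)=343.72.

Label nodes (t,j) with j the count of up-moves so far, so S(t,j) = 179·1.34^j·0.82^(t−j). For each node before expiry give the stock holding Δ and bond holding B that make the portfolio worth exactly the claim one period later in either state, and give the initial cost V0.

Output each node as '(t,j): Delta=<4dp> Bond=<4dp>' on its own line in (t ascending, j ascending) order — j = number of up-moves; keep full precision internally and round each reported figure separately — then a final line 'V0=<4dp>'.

Since d<R<u, set p* = (R−d)/(u−d) = 0.4231; price each node as the discounted p*-expectation of its children.
Payoff layer (t=4): V(4,0)=7.5800, V(4,1)=193.2900, V(4,2)=277.7100, V(4,3)=113.4800, V(4,4)=343.7200
Node (3,0) S=98.6949: V=(p*·193.2900+(1−p*)·7.5800)/1.04=82.8362; Δ=(193.2900−7.5800)/(132.2511−80.9298)=3.6186; B=V−Δ·S=-274.2984
Node (3,1) S=161.2819: V=(p*·277.7100+(1−p*)·193.2900)/1.04=220.1982; Δ=(277.7100−193.2900)/(216.1177−132.2511)=1.0066; B=V−Δ·S=57.8521
Node (3,2) S=263.5582: V=(p*·113.4800+(1−p*)·277.7100)/1.04=200.2193; Δ=(113.4800−277.7100)/(353.1679−216.1177)=-1.1983; B=V−Δ·S=516.0462
Node (3,3) S=430.6926: V=(p*·343.7200+(1−p*)·113.4800)/1.04=202.7781; Δ=(343.7200−113.4800)/(577.1281−353.1679)=1.0280; B=V−Δ·S=-239.9911
Node (2,0) S=120.3596: V=(p*·220.1982+(1−p*)·82.8362)/1.04=135.5297; Δ=(220.1982−82.8362)/(161.2819−98.6949)=2.1947; B=V−Δ·S=-128.6281
Node (2,1) S=196.6852: V=(p*·200.2193+(1−p*)·220.1982)/1.04=203.6015; Δ=(200.2193−220.1982)/(263.5582−161.2819)=-0.1953; B=V−Δ·S=242.0225
Node (2,2) S=321.4124: V=(p*·202.7781+(1−p*)·200.2193)/1.04=193.5595; Δ=(202.7781−200.2193)/(430.6926−263.5582)=0.0153; B=V−Δ·S=188.6387
Node (1,0) S=146.7800: V=(p*·203.6015+(1−p*)·135.5297)/1.04=158.0090; Δ=(203.6015−135.5297)/(196.6852−120.3596)=0.8919; B=V−Δ·S=27.1016
Node (1,1) S=239.8600: V=(p*·193.5595+(1−p*)·203.6015)/1.04=191.6856; Δ=(193.5595−203.6015)/(321.4124−196.6852)=-0.0805; B=V−Δ·S=210.9972
Node (0,0) S=179.0000: V=(p*·191.6856+(1−p*)·158.0090)/1.04=165.6315; Δ=(191.6856−158.0090)/(239.8600−146.7800)=0.3618; B=V−Δ·S=100.8688
Each (Δ,B) replicates both successor values, so the strategy is self-financing and V0 is arbitrage-free.

(0,0): Delta=0.3618 Bond=100.8688
(1,0): Delta=0.8919 Bond=27.1016
(1,1): Delta=-0.0805 Bond=210.9972
(2,0): Delta=2.1947 Bond=-128.6281
(2,1): Delta=-0.1953 Bond=242.0225
(2,2): Delta=0.0153 Bond=188.6387
(3,0): Delta=3.6186 Bond=-274.2984
(3,1): Delta=1.0066 Bond=57.8521
(3,2): Delta=-1.1983 Bond=516.0462
(3,3): Delta=1.0280 Bond=-239.9911
V0=165.6315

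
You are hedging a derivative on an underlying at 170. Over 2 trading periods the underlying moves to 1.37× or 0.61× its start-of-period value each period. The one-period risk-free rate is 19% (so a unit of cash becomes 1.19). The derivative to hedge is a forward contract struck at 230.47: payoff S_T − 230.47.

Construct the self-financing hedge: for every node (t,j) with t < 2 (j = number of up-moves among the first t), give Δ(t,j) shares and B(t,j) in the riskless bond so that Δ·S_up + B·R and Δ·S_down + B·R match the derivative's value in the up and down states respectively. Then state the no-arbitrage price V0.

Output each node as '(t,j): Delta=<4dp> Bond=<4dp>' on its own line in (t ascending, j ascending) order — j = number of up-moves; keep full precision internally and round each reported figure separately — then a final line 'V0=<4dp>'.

Since d<R<u, set p* = (R−d)/(u−d) = 0.7632; price each node as the discounted p*-expectation of its children.
At expiry t=2: V(2,0)=-167.2130, V(2,1)=-88.4010, V(2,2)=88.6030
  t=1,j=0: stock 103.7000 → up 142.0690 (V=-88.4010), down 63.2570 (V=-167.2130). Price -89.9723; hedge Δ=1.0000, bond B=-193.6723.
  t=1,j=1: stock 232.9000 → up 319.0730 (V=88.6030), down 142.0690 (V=-88.4010). Price 39.2277; hedge Δ=1.0000, bond B=-193.6723.
  t=0,j=0: stock 170.0000 → up 232.9000 (V=39.2277), down 103.7000 (V=-89.9723). Price 7.2502; hedge Δ=1.0000, bond B=-162.7498.
Self-financing check: at every node Δ·S+B equals the discounted successor values.

(0,0): Delta=1.0000 Bond=-162.7498
(1,0): Delta=1.0000 Bond=-193.6723
(1,1): Delta=1.0000 Bond=-193.6723
V0=7.2502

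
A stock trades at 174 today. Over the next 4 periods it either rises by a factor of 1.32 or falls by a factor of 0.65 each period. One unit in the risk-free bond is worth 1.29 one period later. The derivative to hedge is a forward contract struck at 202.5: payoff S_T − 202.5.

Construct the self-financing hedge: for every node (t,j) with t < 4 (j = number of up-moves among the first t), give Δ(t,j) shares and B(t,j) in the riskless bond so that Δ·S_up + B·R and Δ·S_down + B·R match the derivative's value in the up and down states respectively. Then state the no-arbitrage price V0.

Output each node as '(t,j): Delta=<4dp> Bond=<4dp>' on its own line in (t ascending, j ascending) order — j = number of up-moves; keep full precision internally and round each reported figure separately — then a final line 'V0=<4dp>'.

Risk-neutral probability p* = (R−d)/(u−d) = (1.29−0.65)/(1.32−0.65) = 0.9552.
Terminal values V(4,·): V(4,0)=-171.4399, V(4,1)=-139.4241, V(4,2)=-74.4075, V(4,3)=57.6264, V(4,4)=325.7567
(3,0): S=47.7848. Δ = (V_up−V_dn)/(S_up−S_dn) = (-139.4241−-171.4399)/(63.0759−31.0601) = 1.0000. V = [p*·-139.4241 + (1−p*)·-171.4399]/1.29 = -109.1920. B = V − Δ·S = -156.9767.
(3,1): S=97.0398. Δ = (V_up−V_dn)/(S_up−S_dn) = (-74.4075−-139.4241)/(128.0925−63.0759) = 1.0000. V = [p*·-74.4075 + (1−p*)·-139.4241]/1.29 = -59.9369. B = V − Δ·S = -156.9767.
(3,2): S=197.0654. Δ = (V_up−V_dn)/(S_up−S_dn) = (57.6264−-74.4075)/(260.1264−128.0925) = 1.0000. V = [p*·57.6264 + (1−p*)·-74.4075]/1.29 = 40.0887. B = V − Δ·S = -156.9767.
(3,3): S=400.1944. Δ = (V_up−V_dn)/(S_up−S_dn) = (325.7567−57.6264)/(528.2567−260.1264) = 1.0000. V = [p*·325.7567 + (1−p*)·57.6264]/1.29 = 243.2177. B = V − Δ·S = -156.9767.
(2,0): S=73.5150. Δ = (V_up−V_dn)/(S_up−S_dn) = (-59.9369−-109.1920)/(97.0398−47.7848) = 1.0000. V = [p*·-59.9369 + (1−p*)·-109.1920]/1.29 = -48.1724. B = V − Δ·S = -121.6874.
(2,1): S=149.2920. Δ = (V_up−V_dn)/(S_up−S_dn) = (40.0887−-59.9369)/(197.0654−97.0398) = 1.0000. V = [p*·40.0887 + (1−p*)·-59.9369]/1.29 = 27.6046. B = V − Δ·S = -121.6874.
(2,2): S=303.1776. Δ = (V_up−V_dn)/(S_up−S_dn) = (243.2177−40.0887)/(400.1944−197.0654) = 1.0000. V = [p*·243.2177 + (1−p*)·40.0887]/1.29 = 181.4902. B = V − Δ·S = -121.6874.
(1,0): S=113.1000. Δ = (V_up−V_dn)/(S_up−S_dn) = (27.6046−-48.1724)/(149.2920−73.5150) = 1.0000. V = [p*·27.6046 + (1−p*)·-48.1724]/1.29 = 18.7687. B = V − Δ·S = -94.3313.
(1,1): S=229.6800. Δ = (V_up−V_dn)/(S_up−S_dn) = (181.4902−27.6046)/(303.1776−149.2920) = 1.0000. V = [p*·181.4902 + (1−p*)·27.6046]/1.29 = 135.3487. B = V − Δ·S = -94.3313.
(0,0): S=174.0000. Δ = (V_up−V_dn)/(S_up−S_dn) = (135.3487−18.7687)/(229.6800−113.1000) = 1.0000. V = [p*·135.3487 + (1−p*)·18.7687]/1.29 = 100.8749. B = V − Δ·S = -73.1251.
Check: Δ(0,0)·S0 + B(0,0) = 100.8749 = V0.

(0,0): Delta=1.0000 Bond=-73.1251
(1,0): Delta=1.0000 Bond=-94.3313
(1,1): Delta=1.0000 Bond=-94.3313
(2,0): Delta=1.0000 Bond=-121.6874
(2,1): Delta=1.0000 Bond=-121.6874
(2,2): Delta=1.0000 Bond=-121.6874
(3,0): Delta=1.0000 Bond=-156.9767
(3,1): Delta=1.0000 Bond=-156.9767
(3,2): Delta=1.0000 Bond=-156.9767
(3,3): Delta=1.0000 Bond=-156.9767
V0=100.8749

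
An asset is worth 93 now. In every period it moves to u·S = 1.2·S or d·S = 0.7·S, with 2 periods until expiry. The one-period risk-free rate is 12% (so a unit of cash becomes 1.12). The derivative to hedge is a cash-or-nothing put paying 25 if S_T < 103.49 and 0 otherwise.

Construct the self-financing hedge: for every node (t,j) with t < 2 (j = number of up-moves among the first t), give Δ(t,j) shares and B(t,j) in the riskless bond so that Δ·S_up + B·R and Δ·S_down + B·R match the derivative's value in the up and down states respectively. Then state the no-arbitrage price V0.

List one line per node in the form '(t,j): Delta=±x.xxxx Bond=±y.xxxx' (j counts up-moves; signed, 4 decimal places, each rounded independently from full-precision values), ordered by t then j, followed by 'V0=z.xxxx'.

Since d<R<u, set p* = (R−d)/(u−d) = 0.8400; price each node as the discounted p*-expectation of its children.
Payoff layer (t=2): V(2,0)=25.0000, V(2,1)=25.0000, V(2,2)=0.0000
  t=1,j=0: stock 65.1000 → up 78.1200 (V=25.0000), down 45.5700 (V=25.0000). Price 22.3214; hedge Δ=0.0000, bond B=22.3214.
  t=1,j=1: stock 111.6000 → up 133.9200 (V=0.0000), down 78.1200 (V=25.0000). Price 3.5714; hedge Δ=-0.4480, bond B=53.5714.
  t=0,j=0: stock 93.0000 → up 111.6000 (V=3.5714), down 65.1000 (V=22.3214). Price 5.8673; hedge Δ=-0.4032, bond B=43.3673.
The time-0 hedge costs 5.8673, which is the no-arbitrage price.

(0,0): Delta=-0.4032 Bond=43.3673
(1,0): Delta=0.0000 Bond=22.3214
(1,1): Delta=-0.4480 Bond=53.5714
V0=5.8673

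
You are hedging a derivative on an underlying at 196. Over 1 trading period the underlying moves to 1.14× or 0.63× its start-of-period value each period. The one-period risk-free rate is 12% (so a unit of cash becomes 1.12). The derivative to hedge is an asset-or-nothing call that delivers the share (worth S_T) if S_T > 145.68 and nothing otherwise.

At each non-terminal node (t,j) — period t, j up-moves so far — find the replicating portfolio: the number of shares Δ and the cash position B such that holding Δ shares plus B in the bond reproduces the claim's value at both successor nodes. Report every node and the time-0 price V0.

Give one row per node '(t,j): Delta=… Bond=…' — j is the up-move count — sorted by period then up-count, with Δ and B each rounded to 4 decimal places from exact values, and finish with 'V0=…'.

(0,0): Delta=2.2353 Bond=-246.4412
V0=191.6765

Under the risk-neutral measure, an up-move has probability p* = (R−d)/(u−d) = 0.9608 and values discount at R = 1.12.
Terminal values V(1,·): V(1,0)=0.0000, V(1,1)=223.4400
(0,0): S=196.0000. Δ = (V_up−V_dn)/(S_up−S_dn) = (223.4400−0.0000)/(223.4400−123.4800) = 2.2353. V = [p*·223.4400 + (1−p*)·0.0000]/1.12 = 191.6765. B = V − Δ·S = -246.4412.
The time-0 hedge costs 191.6765, which is the no-arbitrage price.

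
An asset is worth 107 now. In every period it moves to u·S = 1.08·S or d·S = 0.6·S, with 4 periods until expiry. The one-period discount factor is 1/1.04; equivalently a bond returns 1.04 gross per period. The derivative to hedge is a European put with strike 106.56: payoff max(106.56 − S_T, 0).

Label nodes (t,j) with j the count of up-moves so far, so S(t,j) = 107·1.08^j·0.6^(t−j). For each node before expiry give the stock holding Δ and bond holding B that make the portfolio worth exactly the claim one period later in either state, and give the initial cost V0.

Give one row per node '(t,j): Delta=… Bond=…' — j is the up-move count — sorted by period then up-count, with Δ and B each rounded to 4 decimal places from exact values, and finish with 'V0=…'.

No-arbitrage ⇒ martingale measure with p* = (R−d)/(u−d) = 0.9167.
Terminal payoffs: V(4,0)=92.6928, V(4,1)=81.5990, V(4,2)=61.6303, V(4,3)=25.6865, V(4,4)=0.0000
(3,0): S=23.1120. Δ = (V_up−V_dn)/(S_up−S_dn) = (81.5990−92.6928)/(24.9610−13.8672) = -1.0000. V = [p*·81.5990 + (1−p*)·92.6928]/1.04 = 79.3495. B = V − Δ·S = 102.4615.
(3,1): S=41.6016. Δ = (V_up−V_dn)/(S_up−S_dn) = (61.6303−81.5990)/(44.9297−24.9610) = -1.0000. V = [p*·61.6303 + (1−p*)·81.5990]/1.04 = 60.8599. B = V − Δ·S = 102.4615.
(3,2): S=74.8829. Δ = (V_up−V_dn)/(S_up−S_dn) = (25.6865−61.6303)/(80.8735−44.9297) = -1.0000. V = [p*·25.6865 + (1−p*)·61.6303]/1.04 = 27.5787. B = V − Δ·S = 102.4615.
(3,3): S=134.7892. Δ = (V_up−V_dn)/(S_up−S_dn) = (0.0000−25.6865)/(145.5723−80.8735) = -0.3970. V = [p*·0.0000 + (1−p*)·25.6865]/1.04 = 2.0582. B = V − Δ·S = 55.5717.
(2,0): S=38.5200. Δ = (V_up−V_dn)/(S_up−S_dn) = (60.8599−79.3495)/(41.6016−23.1120) = -1.0000. V = [p*·60.8599 + (1−p*)·79.3495]/1.04 = 60.0007. B = V − Δ·S = 98.5207.
(2,1): S=69.3360. Δ = (V_up−V_dn)/(S_up−S_dn) = (27.5787−60.8599)/(74.8829−41.6016) = -1.0000. V = [p*·27.5787 + (1−p*)·60.8599]/1.04 = 29.1847. B = V − Δ·S = 98.5207.
(2,2): S=124.8048. Δ = (V_up−V_dn)/(S_up−S_dn) = (2.0582−27.5787)/(134.7892−74.8829) = -0.4260. V = [p*·2.0582 + (1−p*)·27.5787]/1.04 = 4.0240. B = V − Δ·S = 57.1916.
(1,0): S=64.2000. Δ = (V_up−V_dn)/(S_up−S_dn) = (29.1847−60.0007)/(69.3360−38.5200) = -1.0000. V = [p*·29.1847 + (1−p*)·60.0007]/1.04 = 30.5315. B = V − Δ·S = 94.7315.
(1,1): S=115.5600. Δ = (V_up−V_dn)/(S_up−S_dn) = (4.0240−29.1847)/(124.8048−69.3360) = -0.4536. V = [p*·4.0240 + (1−p*)·29.1847]/1.04 = 5.8853. B = V − Δ·S = 58.3035.
(0,0): S=107.0000. Δ = (V_up−V_dn)/(S_up−S_dn) = (5.8853−30.5315)/(115.5600−64.2000) = -0.4799. V = [p*·5.8853 + (1−p*)·30.5315]/1.04 = 7.6338. B = V − Δ·S = 58.9800.
The time-0 hedge costs 7.6338, which is the no-arbitrage price.

(0,0): Delta=-0.4799 Bond=58.9800
(1,0): Delta=-1.0000 Bond=94.7315
(1,1): Delta=-0.4536 Bond=58.3035
(2,0): Delta=-1.0000 Bond=98.5207
(2,1): Delta=-1.0000 Bond=98.5207
(2,2): Delta=-0.4260 Bond=57.1916
(3,0): Delta=-1.0000 Bond=102.4615
(3,1): Delta=-1.0000 Bond=102.4615
(3,2): Delta=-1.0000 Bond=102.4615
(3,3): Delta=-0.3970 Bond=55.5717
V0=7.6338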